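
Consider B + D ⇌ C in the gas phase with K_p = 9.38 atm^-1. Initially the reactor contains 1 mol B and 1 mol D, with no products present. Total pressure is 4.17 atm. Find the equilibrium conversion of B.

X = 0.842

Basis: 1 mol B initially; let X = conversion of B. Extent ξ = X.
Moles: n_B = 1 − X; n_D = 1 − X; n_C = X.
Total moles n_T = 2 − X.
Mole fractions y_i = n_i/n_T; K_p = p_C / (p_B p_D) with p_i = y_i·P.
Setting this equal to 9.38 atm^-1 and taking the physical root (0 < X < 1) gives X = 0.842.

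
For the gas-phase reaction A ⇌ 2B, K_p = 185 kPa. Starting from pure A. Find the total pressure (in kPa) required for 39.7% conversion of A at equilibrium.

Basis: 1 mol A initially; let X = conversion of A. Extent ξ = X.
Mole table: n_A = 1 − X; n_B = 2X.
n_T = Σnᵢ = 1 + X.
K_p = p_B^2 / (p_A) with p_i = (n_i/n_T)·P.
At X = 0.397: the mole-fraction product g(X) = Π y_i^ν_i = 0.7484. Since K_p = g(X)·P^{1}, P = (K_p/g)^(1/1) = (185/0.7484)^(1/1) = 247 kPa.

P = 247 kPa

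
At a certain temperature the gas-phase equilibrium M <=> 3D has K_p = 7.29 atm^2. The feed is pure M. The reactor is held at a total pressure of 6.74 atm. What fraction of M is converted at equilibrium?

Let X = conversion of M (basis 1 mol M); extent of reaction ξ = X.
Species balance: n_M = 1 − X; n_D = 3X.
Total moles n_T = 1 + 2X.
Mole fractions y_i = n_i/n_T; K_p = p_D^3 / (p_M) with p_i = y_i·P.
Equating to 7.29 atm^2 and solving on 0 < X < 1: X = 0.212.

X = 0.212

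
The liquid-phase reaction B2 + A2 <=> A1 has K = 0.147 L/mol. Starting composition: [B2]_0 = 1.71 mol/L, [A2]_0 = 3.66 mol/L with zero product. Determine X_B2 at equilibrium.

X = 0.315

Let X = conversion of B2; extent ξ = 1.71·X mol/L.
Concentrations: [B2] = 1.71 − 1.71X; [A2] = 3.66 − 1.71X; [A1] = 1.71X.
K = [A1] / ([B2] [A2]).
Setting equal to 0.147 and solving for X on (0,1) gives X = 0.315.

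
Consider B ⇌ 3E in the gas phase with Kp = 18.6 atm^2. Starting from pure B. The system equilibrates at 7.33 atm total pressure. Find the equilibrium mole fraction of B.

y_B = 0.459

Basis: 1 mol B initially; let X = conversion of B. Extent ξ = X.
Species balance: n_B = 1 − X; n_E = 3X.
Total moles n_T = 1 + 2X.
With p_i = (n_i/n_T)P, Kp = p_E^3 / (p_B).
This yields a degree-3 equation in X; solving on (0,1), X = 0.282.
Then n_B = 0.718, n_T = 1.56, so y_B = 0.459.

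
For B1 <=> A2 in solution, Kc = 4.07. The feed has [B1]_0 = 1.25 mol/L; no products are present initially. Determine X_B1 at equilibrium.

Let X = conversion of B1; extent ξ = 1.25·X mol/L.
Concentrations: [B1] = 1.25 − 1.25X; [A2] = 1.25X.
Kc = [A2] / ([B1]).
Setting equal to 4.07 and solving for X on (0,1) gives X = 0.803.

X = 0.803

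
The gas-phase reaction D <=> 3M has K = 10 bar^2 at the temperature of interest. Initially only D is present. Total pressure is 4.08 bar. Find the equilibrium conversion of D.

X = 0.347

Let X = conversion of D (basis 1 mol D); extent of reaction ξ = X.
Species balance: n_D = 1 − X; n_M = 3X.
n_T = Σnᵢ = 1 + 2X.
y_i = n_i/n_T, p_i = y_i·P. K = p_M^3 / (p_D).
This yields a degree-3 equation in X; solving on (0,1), X = 0.347.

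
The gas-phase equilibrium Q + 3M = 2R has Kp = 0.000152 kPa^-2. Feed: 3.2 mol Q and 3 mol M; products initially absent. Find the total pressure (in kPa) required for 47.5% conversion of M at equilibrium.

Basis: 3 mol M initially; let X = conversion of M. Extent ξ = X.
Species balance: n_Q = 3.2 − X; n_M = 3 − 3X; n_R = 2X.
Summing: n_T = 6.2 − 2X.
Kp = p_R^2 / (p_Q p_M^3) with p_i = (n_i/n_T)·P.
At X = 0.475: the mole-fraction product g(X) = Π y_i^ν_i = 2.336. Since Kp = g(X)·P^{-2}, P = (g/Kp)^(1/2) = (2.336/0.000152)^(1/2) = 124 kPa.

P = 124 kPa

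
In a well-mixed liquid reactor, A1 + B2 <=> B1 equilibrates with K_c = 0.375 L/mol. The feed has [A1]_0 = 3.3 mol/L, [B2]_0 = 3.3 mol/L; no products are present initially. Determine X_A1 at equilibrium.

X = 0.418

Let X = conversion of A1; extent ξ = 3.3·X mol/L.
Concentrations: [A1] = 3.3 − 3.3X; [B2] = 3.3 − 3.3X; [B1] = 3.3X.
K_c = [B1] / ([A1] [B2]).
Solving K_c = 0.375 for X ∈ (0,1): X = 0.418.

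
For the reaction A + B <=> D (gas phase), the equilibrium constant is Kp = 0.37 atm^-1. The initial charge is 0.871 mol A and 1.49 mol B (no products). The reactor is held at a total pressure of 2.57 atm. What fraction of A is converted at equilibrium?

X = 0.354

Take 0.871 mol A as basis and let X be its fractional conversion, so ξ = 0.871X.
Moles: n_A = 0.871 − 0.871X; n_B = 1.49 − 0.871X; n_D = 0.871X.
Summing: n_T = 2.36 − 0.871X.
With p_i = (n_i/n_T)P, Kp = p_D / (p_A p_B).
This yields a degree-2 equation in X; solving on (0,1), X = 0.354.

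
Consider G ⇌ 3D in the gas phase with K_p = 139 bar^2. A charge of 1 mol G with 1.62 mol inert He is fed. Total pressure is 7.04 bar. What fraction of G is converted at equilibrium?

Take 1 mol G as basis and let X be its fractional conversion, so ξ = X.
At extent ξ: n_G = 1 − X; n_D = 3X; n_I = 1.62 (inert).
n_T = Σnᵢ = 2.62 + 2X.
With p_i = (n_i/n_T)P, K_p = p_D^3 / (p_G).
Substituting and setting equal to 139 bar^2 gives a polynomial in X; the root in (0,1) is X = 0.756.

X = 0.756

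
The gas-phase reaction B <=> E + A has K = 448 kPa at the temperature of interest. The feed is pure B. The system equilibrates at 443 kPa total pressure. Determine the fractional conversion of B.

Basis: 1 mol B initially; let X = conversion of B. Extent ξ = X.
At extent ξ: n_B = 1 − X; n_E = X; n_A = X.
Total moles n_T = 1 + X.
y_i = n_i/n_T, p_i = y_i·P. K = p_E p_A / (p_B).
Substituting and setting equal to 448 kPa gives a polynomial in X; the root in (0,1) is X = 0.709.

X = 0.709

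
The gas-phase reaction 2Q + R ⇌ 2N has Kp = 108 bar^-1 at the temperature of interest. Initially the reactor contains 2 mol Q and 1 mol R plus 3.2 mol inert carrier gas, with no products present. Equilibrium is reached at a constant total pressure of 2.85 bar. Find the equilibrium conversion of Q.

Take 2 mol Q as basis and let X be its fractional conversion, so ξ = X.
At extent ξ: n_Q = 2 − 2X; n_R = 1 − X; n_N = 2X; n_I = 3.2 (inert).
Total moles n_T = 6.2 − X.
Mole fractions y_i = n_i/n_T; Kp = p_N^2 / (p_Q^2 p_R) with p_i = y_i·P.
Substituting and setting equal to 108 bar^-1 gives a polynomial in X; the root in (0,1) is X = 0.780.

X = 0.780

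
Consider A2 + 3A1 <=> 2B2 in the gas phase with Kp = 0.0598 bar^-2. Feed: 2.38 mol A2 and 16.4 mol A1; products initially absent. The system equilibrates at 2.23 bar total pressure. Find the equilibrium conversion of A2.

Basis: 2.38 mol A2 initially; let X = conversion of A2. Extent ξ = 2.38X.
Moles: n_A2 = 2.38 − 2.38X; n_A1 = 16.4 − 7.14X; n_B2 = 4.76X.
Summing: n_T = 18.8 − 4.76X.
y_i = n_i/n_T, p_i = y_i·P. Kp = p_B2^2 / (p_A2 p_A1^3).
Equating to 0.0598 bar^-2 and solving on 0 < X < 1: X = 0.403.

X = 0.403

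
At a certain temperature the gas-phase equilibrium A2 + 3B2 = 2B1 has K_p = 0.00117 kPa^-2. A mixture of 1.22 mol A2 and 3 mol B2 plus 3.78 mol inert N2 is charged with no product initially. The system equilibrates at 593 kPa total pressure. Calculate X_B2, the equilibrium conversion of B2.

Let X = conversion of B2 (basis 3 mol B2); extent of reaction ξ = X.
Moles: n_A2 = 1.22 − X; n_B2 = 3 − 3X; n_B1 = 2X; n_I = 3.78 (inert).
n_T = Σnᵢ = 8 − 2X.
y_i = n_i/n_T, p_i = y_i·P. K_p = p_B1^2 / (p_A2 p_B2^3).
Setting this equal to 0.00117 kPa^-2 and taking the physical root (0 < X < 1) gives X = 0.740.

X = 0.740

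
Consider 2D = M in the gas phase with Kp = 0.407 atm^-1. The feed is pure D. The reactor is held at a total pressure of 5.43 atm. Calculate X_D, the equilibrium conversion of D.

Let X = conversion of D (basis 1 mol D); extent of reaction ξ = 0.5X.
Moles: n_D = 1 − X; n_M = 0.5X.
Total moles n_T = 1 − 0.5X.
With p_i = (n_i/n_T)P, Kp = p_M / (p_D^2).
This yields a degree-2 equation in X; solving on (0,1), X = 0.681.

X = 0.681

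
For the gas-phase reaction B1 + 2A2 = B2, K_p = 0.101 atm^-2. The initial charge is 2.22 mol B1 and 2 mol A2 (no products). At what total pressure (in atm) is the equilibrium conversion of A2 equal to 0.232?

Let X = conversion of A2 (basis 2 mol A2); extent of reaction ξ = X.
Species balance: n_B1 = 2.22 − X; n_A2 = 2 − 2X; n_B2 = X.
Total moles n_T = 4.22 − 2X.
K_p = p_B2 / (p_B1 p_A2^2) with p_i = (n_i/n_T)·P.
At X = 0.232: the mole-fraction product g(X) = Π y_i^ν_i = 0.6978. Since K_p = g(X)·P^{-2}, P = (g/K_p)^(1/2) = (0.6978/0.101)^(1/2) = 2.63 atm.

P = 2.63 atm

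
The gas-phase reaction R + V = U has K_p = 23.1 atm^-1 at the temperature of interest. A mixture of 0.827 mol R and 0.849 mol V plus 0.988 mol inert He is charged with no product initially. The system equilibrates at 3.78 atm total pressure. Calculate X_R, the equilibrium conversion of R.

X = 0.860

Take 0.827 mol R as basis and let X be its fractional conversion, so ξ = 0.827X.
Mole table: n_R = 0.827 − 0.827X; n_V = 0.849 − 0.827X; n_U = 0.827X; n_I = 0.988 (inert).
Summing: n_T = 2.66 − 0.827X.
Mole fractions y_i = n_i/n_T; K_p = p_U / (p_R p_V) with p_i = y_i·P.
Substituting and setting equal to 23.1 atm^-1 gives a polynomial in X; the root in (0,1) is X = 0.860.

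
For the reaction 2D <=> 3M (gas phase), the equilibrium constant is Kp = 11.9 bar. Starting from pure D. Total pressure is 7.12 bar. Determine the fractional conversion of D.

X = 0.522

Basis: 1 mol D initially; let X = conversion of D. Extent ξ = 0.5X.
Species balance: n_D = 1 − X; n_M = 1.5X.
n_T = Σnᵢ = 1 + 0.5X.
y_i = n_i/n_T, p_i = y_i·P. Kp = p_M^3 / (p_D^2).
Setting this equal to 11.9 bar and taking the physical root (0 < X < 1) gives X = 0.522.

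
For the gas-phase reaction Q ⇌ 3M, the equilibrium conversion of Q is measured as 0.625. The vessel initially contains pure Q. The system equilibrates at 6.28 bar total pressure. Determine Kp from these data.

Kp = 137 bar^2

Basis: 1 mol Q initially; let X = conversion of Q. Extent ξ = X.
Moles: n_Q = 1 − X; n_M = 3X.
n_T = Σnᵢ = 1 + 2X.
At X = 0.625: n_Q = 0.375, n_M = 1.88, n_T = 2.25.
p_i = (n_i/n_T)·P. Kp = p_M^3 / (p_Q) = 137 bar^2.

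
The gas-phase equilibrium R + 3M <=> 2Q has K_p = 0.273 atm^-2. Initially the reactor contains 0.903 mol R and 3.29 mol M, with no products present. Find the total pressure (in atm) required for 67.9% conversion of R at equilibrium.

P = 7.4 atm

Take 0.903 mol R as basis and let X be its fractional conversion, so ξ = 0.903X.
Moles: n_R = 0.903 − 0.903X; n_M = 3.29 − 2.71X; n_Q = 1.81X.
n_T = Σnᵢ = 4.19 − 1.81X.
K_p = p_Q^2 / (p_R p_M^3) with p_i = (n_i/n_T)·P.
At X = 0.679: the mole-fraction product g(X) = Π y_i^ν_i = 14.96. Since K_p = g(X)·P^{-2}, P = (g/K_p)^(1/2) = (14.96/0.273)^(1/2) = 7.4 atm.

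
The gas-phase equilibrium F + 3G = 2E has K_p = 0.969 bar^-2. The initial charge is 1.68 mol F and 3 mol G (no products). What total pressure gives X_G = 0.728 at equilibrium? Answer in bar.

P = 6.63 bar

Let X = conversion of G (basis 3 mol G); extent of reaction ξ = X.
Mole table: n_F = 1.68 − X; n_G = 3 − 3X; n_E = 2X.
n_T = Σnᵢ = 4.68 − 2X.
K_p = p_E^2 / (p_F p_G^3) with p_i = (n_i/n_T)·P.
At X = 0.728: the mole-fraction product g(X) = Π y_i^ν_i = 42.6. Since K_p = g(X)·P^{-2}, P = (g/K_p)^(1/2) = (42.6/0.969)^(1/2) = 6.63 bar.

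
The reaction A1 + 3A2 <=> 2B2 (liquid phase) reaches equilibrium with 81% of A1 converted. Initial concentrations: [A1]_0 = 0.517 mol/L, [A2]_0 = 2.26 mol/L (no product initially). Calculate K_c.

Let X = conversion of A1.
Concentrations: [A1] = 0.517 − 0.517X; [A2] = 2.26 − 1.55X; [B2] = 1.03X.
At X = 0.81: [A1] = 0.0982, [A2] = 1, [B2] = 0.838.
K_c = [B2]^2 / ([A1] [A2]^3) = 7.06 (mol/L)^-2.

K_c = 7.06 (mol/L)^-2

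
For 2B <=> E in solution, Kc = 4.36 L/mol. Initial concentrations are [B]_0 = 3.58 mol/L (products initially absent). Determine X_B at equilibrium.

Let X = conversion of B; extent ξ = 3.58X/2 mol/L.
Concentrations: [B] = 3.58 − 3.58X; [E] = 1.79X.
Kc = [E] / ([B]^2).
Solving Kc = 4.36 for X ∈ (0,1): X = 0.836.

X = 0.836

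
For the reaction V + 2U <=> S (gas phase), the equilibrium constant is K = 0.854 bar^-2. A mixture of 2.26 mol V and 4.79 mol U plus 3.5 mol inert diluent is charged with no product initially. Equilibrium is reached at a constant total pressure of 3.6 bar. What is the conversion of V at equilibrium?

X = 0.505

Take 2.26 mol V as basis and let X be its fractional conversion, so ξ = 2.26X.
Mole table: n_V = 2.26 − 2.26X; n_U = 4.79 − 4.52X; n_S = 2.26X; n_I = 3.5 (inert).
n_T = Σnᵢ = 10.6 − 4.52X.
With p_i = (n_i/n_T)P, K = p_S / (p_V p_U^2).
Equating to 0.854 bar^-2 and solving on 0 < X < 1: X = 0.505.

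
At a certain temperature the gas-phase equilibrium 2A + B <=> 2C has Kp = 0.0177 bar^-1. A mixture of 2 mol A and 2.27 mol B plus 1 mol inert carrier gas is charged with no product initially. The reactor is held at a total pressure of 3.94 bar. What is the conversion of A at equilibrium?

Basis: 2 mol A initially; let X = conversion of A. Extent ξ = X.
Mole table: n_A = 2 − 2X; n_B = 2.27 − X; n_C = 2X; n_I = 1 (inert).
Total moles n_T = 5.27 − X.
y_i = n_i/n_T, p_i = y_i·P. Kp = p_C^2 / (p_A^2 p_B).
Substituting and setting equal to 0.0177 bar^-1 gives a polynomial in X; the root in (0,1) is X = 0.145.

X = 0.145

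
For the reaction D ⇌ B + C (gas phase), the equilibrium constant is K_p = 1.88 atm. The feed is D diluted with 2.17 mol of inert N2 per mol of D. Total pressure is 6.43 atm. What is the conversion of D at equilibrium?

Take 1 mol D as basis and let X be its fractional conversion, so ξ = X.
Moles: n_D = 1 − X; n_B = X; n_C = X; n_I = 2.17 (inert).
Total moles n_T = 3.17 + X.
y_i = n_i/n_T, p_i = y_i·P. K_p = p_B p_C / (p_D).
This yields a degree-2 equation in X; solving on (0,1), X = 0.636.

X = 0.636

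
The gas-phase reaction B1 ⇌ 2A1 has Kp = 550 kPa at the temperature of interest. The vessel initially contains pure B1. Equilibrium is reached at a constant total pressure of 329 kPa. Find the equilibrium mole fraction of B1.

Basis: 1 mol B1 initially; let X = conversion of B1. Extent ξ = X.
Moles: n_B1 = 1 − X; n_A1 = 2X.
n_T = Σnᵢ = 1 + X.
With p_i = (n_i/n_T)P, Kp = p_A1^2 / (p_B1).
This yields a degree-2 equation in X; solving on (0,1), X = 0.543.
Then n_B1 = 0.457, n_T = 1.54, so y_B1 = 0.296.

y_B1 = 0.296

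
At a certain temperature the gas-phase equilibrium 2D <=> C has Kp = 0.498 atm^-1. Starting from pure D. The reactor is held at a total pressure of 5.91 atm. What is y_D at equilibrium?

y_D = 0.437

Let X = conversion of D (basis 1 mol D); extent of reaction ξ = 0.5X.
Mole table: n_D = 1 − X; n_C = 0.5X.
n_T = Σnᵢ = 1 − 0.5X.
Mole fractions y_i = n_i/n_T; Kp = p_C / (p_D^2) with p_i = y_i·P.
Setting this equal to 0.498 atm^-1 and taking the physical root (0 < X < 1) gives X = 0.720.
Then n_D = 0.28, n_T = 0.64, so y_D = 0.437.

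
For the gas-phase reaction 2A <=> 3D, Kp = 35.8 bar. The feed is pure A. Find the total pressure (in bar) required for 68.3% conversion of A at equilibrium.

Take 1 mol A as basis and let X be its fractional conversion, so ξ = 0.5X.
Species balance: n_A = 1 − X; n_D = 1.5X.
Summing: n_T = 1 + 0.5X.
Kp = p_D^3 / (p_A^2) with p_i = (n_i/n_T)·P.
At X = 0.683: the mole-fraction product g(X) = Π y_i^ν_i = 7.977. Since Kp = g(X)·P^{1}, P = (Kp/g)^(1/1) = (35.8/7.977)^(1/1) = 4.49 bar.

P = 4.49 bar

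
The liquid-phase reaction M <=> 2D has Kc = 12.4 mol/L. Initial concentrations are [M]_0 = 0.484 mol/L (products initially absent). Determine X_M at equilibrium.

X = 0.879

Let X = conversion of M; extent ξ = 0.484·X mol/L.
Concentrations: [M] = 0.484 − 0.484X; [D] = 0.968X.
Kc = [D]^2 / ([M]).
Equating to 12.4 mol/L: the physical root is X = 0.879.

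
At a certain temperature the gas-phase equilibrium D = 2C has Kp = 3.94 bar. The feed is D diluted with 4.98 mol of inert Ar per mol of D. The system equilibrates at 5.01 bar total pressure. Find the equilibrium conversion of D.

X = 0.663

Take 1 mol D as basis and let X be its fractional conversion, so ξ = X.
At extent ξ: n_D = 1 − X; n_C = 2X; n_I = 4.98 (inert).
Total moles n_T = 5.98 + X.
Mole fractions y_i = n_i/n_T; Kp = p_C^2 / (p_D) with p_i = y_i·P.
Equating to 3.94 bar and solving on 0 < X < 1: X = 0.663.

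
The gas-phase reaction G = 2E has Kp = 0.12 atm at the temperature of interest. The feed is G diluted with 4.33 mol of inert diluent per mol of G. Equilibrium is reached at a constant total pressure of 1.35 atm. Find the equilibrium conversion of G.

X = 0.297

Let X = conversion of G (basis 1 mol G); extent of reaction ξ = X.
Mole table: n_G = 1 − X; n_E = 2X; n_I = 4.33 (inert).
Total moles n_T = 5.33 + X.
Mole fractions y_i = n_i/n_T; Kp = p_E^2 / (p_G) with p_i = y_i·P.
Substituting and setting equal to 0.12 atm gives a polynomial in X; the root in (0,1) is X = 0.297.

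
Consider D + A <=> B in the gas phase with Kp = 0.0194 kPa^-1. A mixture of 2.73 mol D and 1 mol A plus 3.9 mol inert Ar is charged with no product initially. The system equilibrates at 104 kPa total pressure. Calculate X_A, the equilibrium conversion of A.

X = 0.394

Let X = conversion of A (basis 1 mol A); extent of reaction ξ = X.
Moles: n_D = 2.73 − X; n_A = 1 − X; n_B = X; n_I = 3.9 (inert).
Summing: n_T = 7.63 − X.
With p_i = (n_i/n_T)P, Kp = p_B / (p_D p_A).
Equating to 0.0194 kPa^-1 and solving on 0 < X < 1: X = 0.394.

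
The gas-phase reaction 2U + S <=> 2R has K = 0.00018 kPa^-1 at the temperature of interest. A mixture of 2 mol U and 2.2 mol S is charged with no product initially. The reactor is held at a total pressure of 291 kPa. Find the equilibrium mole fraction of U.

Let X = conversion of U (basis 2 mol U); extent of reaction ξ = X.
Moles: n_U = 2 − 2X; n_S = 2.2 − X; n_R = 2X.
Summing: n_T = 4.2 − X.
With p_i = (n_i/n_T)P, K = p_R^2 / (p_U^2 p_S).
Equating to 0.00018 kPa^-1 and solving on 0 < X < 1: X = 0.140.
Then n_U = 1.72, n_T = 4.06, so y_U = 0.424.

y_U = 0.424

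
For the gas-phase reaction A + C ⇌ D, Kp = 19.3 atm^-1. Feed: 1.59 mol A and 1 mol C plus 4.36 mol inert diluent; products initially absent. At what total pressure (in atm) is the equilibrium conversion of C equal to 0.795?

P = 1.56 atm

Take 1 mol C as basis and let X be its fractional conversion, so ξ = X.
Species balance: n_A = 1.59 − X; n_C = 1 − X; n_D = X; n_I = 4.36 (inert).
Total moles n_T = 6.95 − X.
Kp = p_D / (p_A p_C) with p_i = (n_i/n_T)·P.
At X = 0.795: the mole-fraction product g(X) = Π y_i^ν_i = 30.02. Since Kp = g(X)·P^{-1}, P = (g/Kp)^(1/1) = (30.02/19.3)^(1/1) = 1.56 atm.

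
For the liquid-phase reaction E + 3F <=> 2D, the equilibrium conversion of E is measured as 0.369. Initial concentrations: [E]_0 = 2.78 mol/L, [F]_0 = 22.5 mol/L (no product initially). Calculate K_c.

Let X = conversion of E.
Concentrations: [E] = 2.78 − 2.78X; [F] = 22.5 − 8.34X; [D] = 5.56X.
At X = 0.369: [E] = 1.75, [F] = 19.4, [D] = 2.05.
K_c = [D]^2 / ([E] [F]^3) = 0.000327 (mol/L)^-2.

K_c = 0.000327 (mol/L)^-2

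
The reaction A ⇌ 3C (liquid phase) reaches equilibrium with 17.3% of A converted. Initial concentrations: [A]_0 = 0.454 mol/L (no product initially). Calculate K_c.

K_c = 0.0348 (mol/L)^2

Let X = conversion of A.
Concentrations: [A] = 0.454 − 0.454X; [C] = 1.36X.
At X = 0.173: [A] = 0.375, [C] = 0.236.
K_c = [C]^3 / ([A]) = 0.0348 (mol/L)^2.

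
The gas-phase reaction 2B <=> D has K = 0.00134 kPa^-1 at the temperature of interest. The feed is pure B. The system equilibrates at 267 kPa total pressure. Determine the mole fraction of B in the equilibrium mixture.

y_B = 0.781

Let X = conversion of B (basis 1 mol B); extent of reaction ξ = 0.5X.
Species balance: n_B = 1 − X; n_D = 0.5X.
Total moles n_T = 1 − 0.5X.
Mole fractions y_i = n_i/n_T; K = p_D / (p_B^2) with p_i = y_i·P.
Setting this equal to 0.00134 kPa^-1 and taking the physical root (0 < X < 1) gives X = 0.359.
Then n_B = 0.641, n_T = 0.821, so y_B = 0.781.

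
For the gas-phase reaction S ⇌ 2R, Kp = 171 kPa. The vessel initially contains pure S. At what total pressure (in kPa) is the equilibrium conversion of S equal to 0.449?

Basis: 1 mol S initially; let X = conversion of S. Extent ξ = X.
Mole table: n_S = 1 − X; n_R = 2X.
Summing: n_T = 1 + X.
Kp = p_R^2 / (p_S) with p_i = (n_i/n_T)·P.
At X = 0.449: the mole-fraction product g(X) = Π y_i^ν_i = 1.01. Since Kp = g(X)·P^{1}, P = (Kp/g)^(1/1) = (171/1.01)^(1/1) = 169 kPa.

P = 169 kPa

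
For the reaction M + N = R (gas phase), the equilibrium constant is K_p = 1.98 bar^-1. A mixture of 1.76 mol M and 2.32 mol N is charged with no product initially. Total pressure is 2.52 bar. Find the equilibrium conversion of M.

Take 1.76 mol M as basis and let X be its fractional conversion, so ξ = 1.76X.
Moles: n_M = 1.76 − 1.76X; n_N = 2.32 − 1.76X; n_R = 1.76X.
n_T = Σnᵢ = 4.08 − 1.76X.
With p_i = (n_i/n_T)P, K_p = p_R / (p_M p_N).
Setting this equal to 1.98 bar^-1 and taking the physical root (0 < X < 1) gives X = 0.664.

X = 0.664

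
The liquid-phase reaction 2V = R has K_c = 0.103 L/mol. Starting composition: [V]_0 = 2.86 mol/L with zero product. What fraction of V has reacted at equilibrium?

Let X = conversion of V; extent ξ = 2.86X/2 mol/L.
Concentrations: [V] = 2.86 − 2.86X; [R] = 1.43X.
K_c = [R] / ([V]^2).
Solving K_c = 0.103 for X ∈ (0,1): X = 0.294.

X = 0.294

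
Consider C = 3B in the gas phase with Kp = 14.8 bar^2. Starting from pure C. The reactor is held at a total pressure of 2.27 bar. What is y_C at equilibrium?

y_C = 0.187

Let X = conversion of C (basis 1 mol C); extent of reaction ξ = X.
At extent ξ: n_C = 1 − X; n_B = 3X.
Total moles n_T = 1 + 2X.
y_i = n_i/n_T, p_i = y_i·P. Kp = p_B^3 / (p_C).
Setting this equal to 14.8 bar^2 and taking the physical root (0 < X < 1) gives X = 0.592.
Then n_C = 0.408, n_T = 2.18, so y_C = 0.187.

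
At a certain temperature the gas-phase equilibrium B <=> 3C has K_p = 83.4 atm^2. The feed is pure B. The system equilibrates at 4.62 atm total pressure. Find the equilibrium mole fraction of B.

Basis: 1 mol B initially; let X = conversion of B. Extent ξ = X.
Mole table: n_B = 1 − X; n_C = 3X.
n_T = Σnᵢ = 1 + 2X.
With p_i = (n_i/n_T)P, K_p = p_C^3 / (p_B).
Setting this equal to 83.4 atm^2 and taking the physical root (0 < X < 1) gives X = 0.646.
Then n_B = 0.354, n_T = 2.29, so y_B = 0.155.

y_B = 0.155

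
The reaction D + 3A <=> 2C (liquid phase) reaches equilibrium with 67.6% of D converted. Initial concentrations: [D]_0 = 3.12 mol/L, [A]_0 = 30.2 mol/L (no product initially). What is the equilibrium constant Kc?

Kc = 0.00129 (mol/L)^-2

Let X = conversion of D.
Concentrations: [D] = 3.12 − 3.12X; [A] = 30.2 − 9.36X; [C] = 6.24X.
At X = 0.676: [D] = 1.01, [A] = 23.9, [C] = 4.22.
Kc = [C]^2 / ([D] [A]^3) = 0.00129 (mol/L)^-2.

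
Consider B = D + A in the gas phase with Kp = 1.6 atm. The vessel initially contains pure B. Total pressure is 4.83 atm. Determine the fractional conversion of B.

Let X = conversion of B (basis 1 mol B); extent of reaction ξ = X.
Mole table: n_B = 1 − X; n_D = X; n_A = X.
n_T = Σnᵢ = 1 + X.
Mole fractions y_i = n_i/n_T; Kp = p_D p_A / (p_B) with p_i = y_i·P.
Substituting and setting equal to 1.6 atm gives a polynomial in X; the root in (0,1) is X = 0.499.

X = 0.499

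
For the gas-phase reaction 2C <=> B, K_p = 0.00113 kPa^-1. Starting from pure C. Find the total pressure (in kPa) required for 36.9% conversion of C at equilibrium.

P = 334 kPa

Let X = conversion of C (basis 1 mol C); extent of reaction ξ = 0.5X.
Moles: n_C = 1 − X; n_B = 0.5X.
n_T = Σnᵢ = 1 − 0.5X.
K_p = p_B / (p_C^2) with p_i = (n_i/n_T)·P.
At X = 0.369: the mole-fraction product g(X) = Π y_i^ν_i = 0.3779. Since K_p = g(X)·P^{-1}, P = (g/K_p)^(1/1) = (0.3779/0.00113)^(1/1) = 334 kPa.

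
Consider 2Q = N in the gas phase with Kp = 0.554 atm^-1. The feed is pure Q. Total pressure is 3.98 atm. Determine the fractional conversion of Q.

Basis: 1 mol Q initially; let X = conversion of Q. Extent ξ = 0.5X.
Mole table: n_Q = 1 − X; n_N = 0.5X.
n_T = Σnᵢ = 1 − 0.5X.
Mole fractions y_i = n_i/n_T; Kp = p_N / (p_Q^2) with p_i = y_i·P.
This yields a degree-2 equation in X; solving on (0,1), X = 0.681.

X = 0.681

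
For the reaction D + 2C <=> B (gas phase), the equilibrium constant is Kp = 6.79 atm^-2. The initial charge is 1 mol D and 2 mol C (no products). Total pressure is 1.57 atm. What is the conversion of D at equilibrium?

Take 1 mol D as basis and let X be its fractional conversion, so ξ = X.
Moles: n_D = 1 − X; n_C = 2 − 2X; n_B = X.
Summing: n_T = 3 − 2X.
Mole fractions y_i = n_i/n_T; Kp = p_B / (p_D p_C^2) with p_i = y_i·P.
Substituting and setting equal to 6.79 atm^-2 gives a polynomial in X; the root in (0,1) is X = 0.701.

X = 0.701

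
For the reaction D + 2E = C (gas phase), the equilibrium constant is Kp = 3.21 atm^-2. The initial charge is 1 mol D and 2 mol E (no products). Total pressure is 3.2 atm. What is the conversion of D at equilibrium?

Take 1 mol D as basis and let X be its fractional conversion, so ξ = X.
Moles: n_D = 1 − X; n_E = 2 − 2X; n_C = X.
Summing: n_T = 3 − 2X.
With p_i = (n_i/n_T)P, Kp = p_C / (p_D p_E^2).
Equating to 3.21 atm^-2 and solving on 0 < X < 1: X = 0.768.

X = 0.768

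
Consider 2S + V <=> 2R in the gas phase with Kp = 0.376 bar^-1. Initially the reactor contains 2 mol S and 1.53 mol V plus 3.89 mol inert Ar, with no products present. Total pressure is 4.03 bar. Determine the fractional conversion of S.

X = 0.336

Take 2 mol S as basis and let X be its fractional conversion, so ξ = X.
Species balance: n_S = 2 − 2X; n_V = 1.53 − X; n_R = 2X; n_I = 3.89 (inert).
n_T = Σnᵢ = 7.42 − X.
Mole fractions y_i = n_i/n_T; Kp = p_R^2 / (p_S^2 p_V) with p_i = y_i·P.
This yields a degree-3 equation in X; solving on (0,1), X = 0.336.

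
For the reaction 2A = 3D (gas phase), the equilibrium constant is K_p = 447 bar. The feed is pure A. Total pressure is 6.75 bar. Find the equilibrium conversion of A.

Let X = conversion of A (basis 1 mol A); extent of reaction ξ = 0.5X.
Species balance: n_A = 1 − X; n_D = 1.5X.
Summing: n_T = 1 + 0.5X.
y_i = n_i/n_T, p_i = y_i·P. K_p = p_D^3 / (p_A^2).
Setting this equal to 447 bar and taking the physical root (0 < X < 1) gives X = 0.851.

X = 0.851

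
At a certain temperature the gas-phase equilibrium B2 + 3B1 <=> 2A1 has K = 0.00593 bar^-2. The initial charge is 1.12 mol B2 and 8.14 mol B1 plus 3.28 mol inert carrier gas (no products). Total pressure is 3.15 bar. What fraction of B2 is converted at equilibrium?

Let X = conversion of B2 (basis 1.12 mol B2); extent of reaction ξ = 1.12X.
Moles: n_B2 = 1.12 − 1.12X; n_B1 = 8.14 − 3.36X; n_A1 = 2.24X; n_I = 3.28 (inert).
n_T = Σnᵢ = 12.5 − 2.24X.
Mole fractions y_i = n_i/n_T; K = p_A1^2 / (p_B2 p_B1^3) with p_i = y_i·P.
This yields a degree-4 equation in X; solving on (0,1), X = 0.177.

X = 0.177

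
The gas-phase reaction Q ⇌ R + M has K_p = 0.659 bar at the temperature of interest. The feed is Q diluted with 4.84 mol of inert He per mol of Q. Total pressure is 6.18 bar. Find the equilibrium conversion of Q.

Let X = conversion of Q (basis 1 mol Q); extent of reaction ξ = X.
At extent ξ: n_Q = 1 − X; n_R = X; n_M = X; n_I = 4.84 (inert).
Total moles n_T = 5.84 + X.
Mole fractions y_i = n_i/n_T; K_p = p_R p_M / (p_Q) with p_i = y_i·P.
Substituting and setting equal to 0.659 bar gives a polynomial in X; the root in (0,1) is X = 0.552.

X = 0.552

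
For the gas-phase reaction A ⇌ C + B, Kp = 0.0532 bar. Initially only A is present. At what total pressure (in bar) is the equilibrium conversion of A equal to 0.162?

P = 1.97 bar

Let X = conversion of A (basis 1 mol A); extent of reaction ξ = X.
Species balance: n_A = 1 − X; n_C = X; n_B = X.
n_T = Σnᵢ = 1 + X.
Kp = p_C p_B / (p_A) with p_i = (n_i/n_T)·P.
At X = 0.162: the mole-fraction product g(X) = Π y_i^ν_i = 0.02695. Since Kp = g(X)·P^{1}, P = (Kp/g)^(1/1) = (0.0532/0.02695)^(1/1) = 1.97 bar.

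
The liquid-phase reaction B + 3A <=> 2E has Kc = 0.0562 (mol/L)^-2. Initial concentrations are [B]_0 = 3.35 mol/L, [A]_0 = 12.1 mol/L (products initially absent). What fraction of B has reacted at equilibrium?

Let X = conversion of B; extent ξ = 3.35·X mol/L.
Concentrations: [B] = 3.35 − 3.35X; [A] = 12.1 − 10.1X; [E] = 6.7X.
Kc = [E]^2 / ([B] [A]^3).
Equating to 0.0562 (mol/L)^-2: the physical root is X = 0.604.

X = 0.604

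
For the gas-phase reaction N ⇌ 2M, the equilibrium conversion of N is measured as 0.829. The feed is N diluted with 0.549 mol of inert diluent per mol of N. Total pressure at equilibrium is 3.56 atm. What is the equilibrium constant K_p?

Basis: 1 mol N initially; let X = conversion of N. Extent ξ = X.
Moles: n_N = 1 − X; n_M = 2X; n_I = 0.549 (inert).
n_T = Σnᵢ = 1.55 + X.
At X = 0.829: n_N = 0.171, n_M = 1.66, n_T = 2.38.
p_i = (n_i/n_T)·P. K_p = p_M^2 / (p_N) = 24.1 atm.

K_p = 24.1 atm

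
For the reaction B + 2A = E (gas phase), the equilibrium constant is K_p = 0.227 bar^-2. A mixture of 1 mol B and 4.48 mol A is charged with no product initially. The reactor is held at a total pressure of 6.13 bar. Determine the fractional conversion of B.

Take 1 mol B as basis and let X be its fractional conversion, so ξ = X.
Species balance: n_B = 1 − X; n_A = 4.48 − 2X; n_E = X.
n_T = Σnᵢ = 5.48 − 2X.
With p_i = (n_i/n_T)P, K_p = p_E / (p_B p_A^2).
Setting this equal to 0.227 bar^-2 and taking the physical root (0 < X < 1) gives X = 0.823.

X = 0.823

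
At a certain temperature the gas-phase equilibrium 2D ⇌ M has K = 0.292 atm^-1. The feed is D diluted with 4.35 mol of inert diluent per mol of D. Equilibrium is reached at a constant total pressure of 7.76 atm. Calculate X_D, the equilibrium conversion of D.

Take 1 mol D as basis and let X be its fractional conversion, so ξ = 0.5X.
At extent ξ: n_D = 1 − X; n_M = 0.5X; n_I = 4.35 (inert).
Summing: n_T = 5.35 − 0.5X.
With p_i = (n_i/n_T)P, K = p_M / (p_D^2).
Substituting and setting equal to 0.292 atm^-1 gives a polynomial in X; the root in (0,1) is X = 0.360.

X = 0.360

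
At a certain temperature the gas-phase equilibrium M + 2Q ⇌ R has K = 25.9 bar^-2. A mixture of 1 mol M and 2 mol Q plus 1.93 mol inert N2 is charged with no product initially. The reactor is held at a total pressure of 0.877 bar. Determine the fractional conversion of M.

Let X = conversion of M (basis 1 mol M); extent of reaction ξ = X.
Moles: n_M = 1 − X; n_Q = 2 − 2X; n_R = X; n_I = 1.93 (inert).
Total moles n_T = 4.93 − 2X.
y_i = n_i/n_T, p_i = y_i·P. K = p_R / (p_M p_Q^2).
Substituting and setting equal to 25.9 bar^-2 gives a polynomial in X; the root in (0,1) is X = 0.536.

X = 0.536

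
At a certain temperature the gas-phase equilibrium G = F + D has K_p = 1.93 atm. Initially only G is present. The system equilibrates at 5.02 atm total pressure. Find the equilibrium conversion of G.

X = 0.527

Take 1 mol G as basis and let X be its fractional conversion, so ξ = X.
At extent ξ: n_G = 1 − X; n_F = X; n_D = X.
n_T = Σnᵢ = 1 + X.
y_i = n_i/n_T, p_i = y_i·P. K_p = p_F p_D / (p_G).
Substituting and setting equal to 1.93 atm gives a polynomial in X; the root in (0,1) is X = 0.527.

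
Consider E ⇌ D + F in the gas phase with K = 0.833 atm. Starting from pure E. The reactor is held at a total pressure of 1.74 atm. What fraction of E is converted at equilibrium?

Take 1 mol E as basis and let X be its fractional conversion, so ξ = X.
Species balance: n_E = 1 − X; n_D = X; n_F = X.
Total moles n_T = 1 + X.
Mole fractions y_i = n_i/n_T; K = p_D p_F / (p_E) with p_i = y_i·P.
Setting this equal to 0.833 atm and taking the physical root (0 < X < 1) gives X = 0.569.

X = 0.569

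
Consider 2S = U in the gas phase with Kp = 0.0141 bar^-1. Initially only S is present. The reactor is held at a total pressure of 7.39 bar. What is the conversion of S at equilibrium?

Basis: 1 mol S initially; let X = conversion of S. Extent ξ = 0.5X.
Moles: n_S = 1 − X; n_U = 0.5X.
Total moles n_T = 1 − 0.5X.
With p_i = (n_i/n_T)P, Kp = p_U / (p_S^2).
Setting this equal to 0.0141 bar^-1 and taking the physical root (0 < X < 1) gives X = 0.160.

X = 0.160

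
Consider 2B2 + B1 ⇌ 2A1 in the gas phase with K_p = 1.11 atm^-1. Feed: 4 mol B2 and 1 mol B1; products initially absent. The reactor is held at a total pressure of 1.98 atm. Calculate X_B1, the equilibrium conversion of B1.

X = 0.612

Let X = conversion of B1 (basis 1 mol B1); extent of reaction ξ = X.
Mole table: n_B2 = 4 − 2X; n_B1 = 1 − X; n_A1 = 2X.
Total moles n_T = 5 − X.
Mole fractions y_i = n_i/n_T; K_p = p_A1^2 / (p_B2^2 p_B1) with p_i = y_i·P.
This yields a degree-3 equation in X; solving on (0,1), X = 0.612.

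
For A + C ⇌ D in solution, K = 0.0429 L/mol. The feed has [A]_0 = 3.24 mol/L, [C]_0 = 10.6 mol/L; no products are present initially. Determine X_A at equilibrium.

X = 0.293

Let X = conversion of A; extent ξ = 3.24·X mol/L.
Concentrations: [A] = 3.24 − 3.24X; [C] = 10.6 − 3.24X; [D] = 3.24X.
K = [D] / ([A] [C]).
Solving K = 0.0429 for X ∈ (0,1): X = 0.293.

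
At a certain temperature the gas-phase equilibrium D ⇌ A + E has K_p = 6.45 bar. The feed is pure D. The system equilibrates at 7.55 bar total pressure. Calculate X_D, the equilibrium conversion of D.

X = 0.679

Take 1 mol D as basis and let X be its fractional conversion, so ξ = X.
Mole table: n_D = 1 − X; n_A = X; n_E = X.
n_T = Σnᵢ = 1 + X.
Mole fractions y_i = n_i/n_T; K_p = p_A p_E / (p_D) with p_i = y_i·P.
Equating to 6.45 bar and solving on 0 < X < 1: X = 0.679.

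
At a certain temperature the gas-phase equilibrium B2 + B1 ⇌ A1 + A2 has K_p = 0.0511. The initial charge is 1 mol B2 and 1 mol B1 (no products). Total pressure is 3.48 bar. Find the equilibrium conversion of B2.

X = 0.184

Let X = conversion of B2 (basis 1 mol B2); extent of reaction ξ = X.
Species balance: n_B2 = 1 − X; n_B1 = 1 − X; n_A1 = X; n_A2 = X.
n_T stays at 2 (no change in mole number).
y_i = n_i/n_T, p_i = y_i·P. K_p = p_A1 p_A2 / (p_B2 p_B1).
Equating to 0.0511 and solving on 0 < X < 1: X = 0.184.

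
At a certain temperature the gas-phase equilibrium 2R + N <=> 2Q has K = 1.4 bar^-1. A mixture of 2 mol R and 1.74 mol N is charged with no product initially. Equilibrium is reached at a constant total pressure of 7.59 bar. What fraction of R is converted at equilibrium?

X = 0.659

Take 2 mol R as basis and let X be its fractional conversion, so ξ = X.
Moles: n_R = 2 − 2X; n_N = 1.74 − X; n_Q = 2X.
Total moles n_T = 3.74 − X.
y_i = n_i/n_T, p_i = y_i·P. K = p_Q^2 / (p_R^2 p_N).
Equating to 1.4 bar^-1 and solving on 0 < X < 1: X = 0.659.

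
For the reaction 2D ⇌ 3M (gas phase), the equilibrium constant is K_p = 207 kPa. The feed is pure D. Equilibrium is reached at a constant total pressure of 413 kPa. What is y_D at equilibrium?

y_D = 0.500

Let X = conversion of D (basis 1 mol D); extent of reaction ξ = 0.5X.
Mole table: n_D = 1 − X; n_M = 1.5X.
n_T = Σnᵢ = 1 + 0.5X.
With p_i = (n_i/n_T)P, K_p = p_M^3 / (p_D^2).
Equating to 207 kPa and solving on 0 < X < 1: X = 0.400.
Then n_D = 0.6, n_T = 1.2, so y_D = 0.500.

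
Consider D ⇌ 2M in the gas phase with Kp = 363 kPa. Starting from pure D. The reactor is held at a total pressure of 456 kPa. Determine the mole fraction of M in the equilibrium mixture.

y_M = 0.579

Take 1 mol D as basis and let X be its fractional conversion, so ξ = X.
Mole table: n_D = 1 − X; n_M = 2X.
Total moles n_T = 1 + X.
With p_i = (n_i/n_T)P, Kp = p_M^2 / (p_D).
Equating to 363 kPa and solving on 0 < X < 1: X = 0.407.
Then n_M = 0.815, n_T = 1.41, so y_M = 0.579.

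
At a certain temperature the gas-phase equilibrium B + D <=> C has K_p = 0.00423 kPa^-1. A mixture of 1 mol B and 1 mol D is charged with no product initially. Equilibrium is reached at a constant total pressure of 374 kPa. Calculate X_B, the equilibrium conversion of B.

Take 1 mol B as basis and let X be its fractional conversion, so ξ = X.
Moles: n_B = 1 − X; n_D = 1 − X; n_C = X.
Total moles n_T = 2 − X.
Mole fractions y_i = n_i/n_T; K_p = p_C / (p_B p_D) with p_i = y_i·P.
Substituting and setting equal to 0.00423 kPa^-1 gives a polynomial in X; the root in (0,1) is X = 0.378.

X = 0.378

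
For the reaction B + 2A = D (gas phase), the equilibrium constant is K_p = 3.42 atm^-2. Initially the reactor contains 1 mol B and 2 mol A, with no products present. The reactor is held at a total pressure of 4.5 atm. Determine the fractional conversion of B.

Basis: 1 mol B initially; let X = conversion of B. Extent ξ = X.
Species balance: n_B = 1 − X; n_A = 2 − 2X; n_D = X.
Total moles n_T = 3 − 2X.
With p_i = (n_i/n_T)P, K_p = p_D / (p_B p_A^2).
Equating to 3.42 atm^-2 and solving on 0 < X < 1: X = 0.824.

X = 0.824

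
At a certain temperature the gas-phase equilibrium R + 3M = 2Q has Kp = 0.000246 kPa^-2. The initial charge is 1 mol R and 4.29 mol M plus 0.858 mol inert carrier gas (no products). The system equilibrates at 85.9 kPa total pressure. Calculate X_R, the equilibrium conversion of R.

X = 0.465

Take 1 mol R as basis and let X be its fractional conversion, so ξ = X.
Moles: n_R = 1 − X; n_M = 4.29 − 3X; n_Q = 2X; n_I = 0.858 (inert).
Total moles n_T = 6.15 − 2X.
With p_i = (n_i/n_T)P, Kp = p_Q^2 / (p_R p_M^3).
This yields a degree-4 equation in X; solving on (0,1), X = 0.465.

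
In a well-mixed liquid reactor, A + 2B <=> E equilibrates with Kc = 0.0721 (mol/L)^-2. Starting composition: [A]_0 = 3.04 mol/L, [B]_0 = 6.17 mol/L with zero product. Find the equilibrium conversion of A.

Let X = conversion of A; extent ξ = 3.04·X mol/L.
Concentrations: [A] = 3.04 − 3.04X; [B] = 6.17 − 6.08X; [E] = 3.04X.
Kc = [E] / ([A] [B]^2).
This equals 0.0721 at X = 0.455 (the root in 0 < X < 1).

X = 0.455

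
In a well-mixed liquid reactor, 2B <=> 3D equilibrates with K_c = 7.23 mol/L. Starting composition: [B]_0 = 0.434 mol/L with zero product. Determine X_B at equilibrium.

X = 0.723

Let X = conversion of B; extent ξ = 0.434X/2 mol/L.
Concentrations: [B] = 0.434 − 0.434X; [D] = 0.651X.
K_c = [D]^3 / ([B]^2).
This equals 7.23 at X = 0.723 (the root in 0 < X < 1).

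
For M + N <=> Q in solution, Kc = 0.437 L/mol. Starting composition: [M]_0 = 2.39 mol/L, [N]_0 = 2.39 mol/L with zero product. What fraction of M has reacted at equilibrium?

X = 0.389

Let X = conversion of M; extent ξ = 2.39·X mol/L.
Concentrations: [M] = 2.39 − 2.39X; [N] = 2.39 − 2.39X; [Q] = 2.39X.
Kc = [Q] / ([M] [N]).
Setting equal to 0.437 and solving for X on (0,1) gives X = 0.389.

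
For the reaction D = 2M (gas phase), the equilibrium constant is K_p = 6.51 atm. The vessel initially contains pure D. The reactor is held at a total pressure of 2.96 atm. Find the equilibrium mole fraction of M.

y_M = 0.747

Basis: 1 mol D initially; let X = conversion of D. Extent ξ = X.
Species balance: n_D = 1 − X; n_M = 2X.
Summing: n_T = 1 + X.
With p_i = (n_i/n_T)P, K_p = p_M^2 / (p_D).
Substituting and setting equal to 6.51 atm gives a polynomial in X; the root in (0,1) is X = 0.596.
Then n_M = 1.19, n_T = 1.6, so y_M = 0.747.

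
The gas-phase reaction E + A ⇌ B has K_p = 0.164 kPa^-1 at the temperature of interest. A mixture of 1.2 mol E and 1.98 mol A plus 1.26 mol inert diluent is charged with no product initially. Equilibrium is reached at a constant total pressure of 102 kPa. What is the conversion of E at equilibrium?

Let X = conversion of E (basis 1.2 mol E); extent of reaction ξ = 1.2X.
Species balance: n_E = 1.2 − 1.2X; n_A = 1.98 − 1.2X; n_B = 1.2X; n_I = 1.26 (inert).
Total moles n_T = 4.44 − 1.2X.
Mole fractions y_i = n_i/n_T; K_p = p_B / (p_E p_A) with p_i = y_i·P.
Equating to 0.164 kPa^-1 and solving on 0 < X < 1: X = 0.827.

X = 0.827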